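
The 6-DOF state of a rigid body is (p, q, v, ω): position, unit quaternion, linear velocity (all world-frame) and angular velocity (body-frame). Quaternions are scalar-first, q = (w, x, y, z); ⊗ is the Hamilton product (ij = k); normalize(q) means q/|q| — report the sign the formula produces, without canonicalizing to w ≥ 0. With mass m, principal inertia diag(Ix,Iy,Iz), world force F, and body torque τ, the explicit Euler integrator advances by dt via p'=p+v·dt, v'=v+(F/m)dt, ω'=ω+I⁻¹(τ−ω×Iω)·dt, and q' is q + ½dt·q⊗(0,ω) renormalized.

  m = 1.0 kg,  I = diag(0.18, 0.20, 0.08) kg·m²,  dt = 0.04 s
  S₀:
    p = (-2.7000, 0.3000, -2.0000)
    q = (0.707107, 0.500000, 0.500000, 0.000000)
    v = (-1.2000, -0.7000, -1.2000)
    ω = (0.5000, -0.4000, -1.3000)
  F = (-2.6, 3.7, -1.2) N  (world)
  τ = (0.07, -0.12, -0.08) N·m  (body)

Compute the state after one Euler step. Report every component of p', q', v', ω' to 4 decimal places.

p' = (-2.7480, 0.2720, -2.0480)
q' = (0.7058, 0.4939, 0.5071, -0.0274)
v' = (-1.3040, -0.5520, -1.2480)
ω' = (0.5294, -0.4110, -1.3380)

α = I⁻¹(τ − ω×Iω) = (0.7356, -0.2750, -0.9500)
new body rate ω' = (0.5294, -0.4110, -1.3380)
q⊗(0,ω) = (-0.0500000, -0.2964465, 0.3671572, -1.3692391)
q' = normalize(q + ½dt·q⊗(0,ω)) = (0.7058, 0.4939, 0.5071, -0.0274)
linear accel F/m = (-2.6000, 3.7000, -1.2000)
new position p' = (-2.7480, 0.2720, -2.0480)
v' = v + a·dt = (-1.3040, -0.5520, -1.2480)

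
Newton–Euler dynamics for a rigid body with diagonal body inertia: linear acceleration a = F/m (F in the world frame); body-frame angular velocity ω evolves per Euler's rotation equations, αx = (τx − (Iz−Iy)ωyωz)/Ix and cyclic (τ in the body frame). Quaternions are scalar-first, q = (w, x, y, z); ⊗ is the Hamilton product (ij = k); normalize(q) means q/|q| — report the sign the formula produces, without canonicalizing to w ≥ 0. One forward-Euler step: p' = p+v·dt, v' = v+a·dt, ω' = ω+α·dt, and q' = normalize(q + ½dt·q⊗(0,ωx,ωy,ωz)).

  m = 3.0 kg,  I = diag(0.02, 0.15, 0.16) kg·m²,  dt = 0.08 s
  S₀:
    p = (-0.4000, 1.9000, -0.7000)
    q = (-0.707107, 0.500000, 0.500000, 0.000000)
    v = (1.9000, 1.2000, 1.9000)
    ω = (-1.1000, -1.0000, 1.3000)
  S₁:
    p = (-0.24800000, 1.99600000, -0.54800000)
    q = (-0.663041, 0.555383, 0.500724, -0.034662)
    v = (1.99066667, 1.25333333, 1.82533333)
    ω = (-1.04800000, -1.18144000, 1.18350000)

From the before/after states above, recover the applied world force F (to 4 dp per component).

F = (3.4000, 2.0000, -2.8000)

Δv = v₁−v₀ = (0.09066667, 0.05333333, -0.07466667)
applied force F = (3.4000, 2.0000, -2.8000)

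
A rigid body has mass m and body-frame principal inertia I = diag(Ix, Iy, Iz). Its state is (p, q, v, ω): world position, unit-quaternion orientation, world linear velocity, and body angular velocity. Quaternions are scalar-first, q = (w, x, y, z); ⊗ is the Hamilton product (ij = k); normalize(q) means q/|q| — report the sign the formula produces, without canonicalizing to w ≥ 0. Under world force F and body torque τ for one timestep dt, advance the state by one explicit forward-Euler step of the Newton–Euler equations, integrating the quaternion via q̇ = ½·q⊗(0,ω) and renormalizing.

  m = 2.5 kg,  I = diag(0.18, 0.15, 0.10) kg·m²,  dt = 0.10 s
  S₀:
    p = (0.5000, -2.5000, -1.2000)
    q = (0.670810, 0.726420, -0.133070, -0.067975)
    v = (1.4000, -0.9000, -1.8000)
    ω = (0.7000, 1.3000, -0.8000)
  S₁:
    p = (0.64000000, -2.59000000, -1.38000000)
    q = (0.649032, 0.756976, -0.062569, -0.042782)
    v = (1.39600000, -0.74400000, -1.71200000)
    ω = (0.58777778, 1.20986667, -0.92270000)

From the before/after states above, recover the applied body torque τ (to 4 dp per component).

τ = (-0.1500, -0.1800, -0.1500)

Δω = ω₁−ω₀ = (-0.11222222, -0.09013333, -0.12270000)
precession coupling = (0.0520, -0.0448, -0.0273)
τ = I·(Δω/dt) + ω₀×(Iω₀) = (-0.1500, -0.1800, -0.1500)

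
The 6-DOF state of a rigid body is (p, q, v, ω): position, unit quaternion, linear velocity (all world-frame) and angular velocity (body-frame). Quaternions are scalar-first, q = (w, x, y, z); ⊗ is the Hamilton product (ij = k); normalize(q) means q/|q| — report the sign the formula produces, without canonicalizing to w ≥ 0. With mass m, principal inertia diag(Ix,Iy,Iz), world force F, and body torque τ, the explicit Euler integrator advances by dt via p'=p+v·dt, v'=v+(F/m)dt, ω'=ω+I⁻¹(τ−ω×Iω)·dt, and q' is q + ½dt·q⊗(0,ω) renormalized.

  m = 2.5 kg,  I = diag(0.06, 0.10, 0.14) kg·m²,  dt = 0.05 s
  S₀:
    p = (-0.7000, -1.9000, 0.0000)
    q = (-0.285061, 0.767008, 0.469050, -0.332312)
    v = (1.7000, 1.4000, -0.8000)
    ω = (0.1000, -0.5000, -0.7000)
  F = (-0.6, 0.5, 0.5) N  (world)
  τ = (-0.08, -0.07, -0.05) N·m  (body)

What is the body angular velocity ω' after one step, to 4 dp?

ω×(Iω) gyroscopic = (0.0140, 0.0056, -0.0020)
angular accel α = (-1.5667, -0.7560, -0.3429)
ω' = ω + α·dt = (0.0217, -0.5378, -0.7171)

ω' = (0.0217, -0.5378, -0.7171)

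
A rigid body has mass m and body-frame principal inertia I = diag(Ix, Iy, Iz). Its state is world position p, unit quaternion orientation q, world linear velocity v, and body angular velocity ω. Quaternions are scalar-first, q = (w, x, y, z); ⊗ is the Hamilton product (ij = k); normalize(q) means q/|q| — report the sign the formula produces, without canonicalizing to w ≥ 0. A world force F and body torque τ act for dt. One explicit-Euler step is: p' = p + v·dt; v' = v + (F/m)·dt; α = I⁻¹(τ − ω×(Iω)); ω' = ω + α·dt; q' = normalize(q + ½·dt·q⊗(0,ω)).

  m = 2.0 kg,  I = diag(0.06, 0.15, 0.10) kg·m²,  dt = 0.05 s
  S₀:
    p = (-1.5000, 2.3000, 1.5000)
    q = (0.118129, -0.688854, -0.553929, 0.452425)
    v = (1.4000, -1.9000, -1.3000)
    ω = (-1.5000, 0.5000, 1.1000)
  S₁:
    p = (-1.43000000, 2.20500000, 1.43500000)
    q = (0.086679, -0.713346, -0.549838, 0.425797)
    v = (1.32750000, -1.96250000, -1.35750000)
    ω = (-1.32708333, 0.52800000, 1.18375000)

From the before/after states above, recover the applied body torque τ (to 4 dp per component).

τ = (0.1800, 0.1500, 0.1000)

ω₁ − ω₀ = (0.17291667, 0.02800000, 0.08375000)
ω₀×(Iω₀) = (-0.0275, 0.0660, -0.0675)
I·α + gyro = (0.1800, 0.1500, 0.1000)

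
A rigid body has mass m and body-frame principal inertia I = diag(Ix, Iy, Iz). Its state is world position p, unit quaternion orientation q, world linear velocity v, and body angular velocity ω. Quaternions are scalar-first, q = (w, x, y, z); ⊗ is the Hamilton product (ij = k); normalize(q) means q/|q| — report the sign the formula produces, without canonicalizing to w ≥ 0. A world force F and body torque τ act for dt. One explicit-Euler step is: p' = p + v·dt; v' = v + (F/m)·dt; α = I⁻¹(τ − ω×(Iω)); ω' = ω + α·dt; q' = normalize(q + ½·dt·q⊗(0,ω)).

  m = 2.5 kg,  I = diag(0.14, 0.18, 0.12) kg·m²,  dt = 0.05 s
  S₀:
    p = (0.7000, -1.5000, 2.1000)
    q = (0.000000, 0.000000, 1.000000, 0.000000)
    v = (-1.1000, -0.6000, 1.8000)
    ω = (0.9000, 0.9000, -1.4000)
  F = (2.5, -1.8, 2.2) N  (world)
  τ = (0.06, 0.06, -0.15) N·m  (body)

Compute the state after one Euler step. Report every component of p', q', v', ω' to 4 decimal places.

p' = (0.6450, -1.5300, 2.1900)
q' = (-0.0225, -0.0350, 0.9989, -0.0225)
v' = (-1.0500, -0.6360, 1.8440)
ω' = (0.8944, 0.9237, -1.4760)

gyro term ω×Iω = (0.0756, -0.0252, 0.0324)
angular accel α = (-0.1114, 0.4733, -1.5200)
ω + α·dt = (0.8944, 0.9237, -1.4760)
q⊗(0,ω) = (-0.9000000, -1.4000000, 0.0000000, -0.9000000)
updated quaternion q' = (-0.0225, -0.0350, 0.9989, -0.0225)
a = (1.0000, -0.7200, 0.8800)
new position p' = (0.6450, -1.5300, 2.1900)
new velocity v' = (-1.0500, -0.6360, 1.8440)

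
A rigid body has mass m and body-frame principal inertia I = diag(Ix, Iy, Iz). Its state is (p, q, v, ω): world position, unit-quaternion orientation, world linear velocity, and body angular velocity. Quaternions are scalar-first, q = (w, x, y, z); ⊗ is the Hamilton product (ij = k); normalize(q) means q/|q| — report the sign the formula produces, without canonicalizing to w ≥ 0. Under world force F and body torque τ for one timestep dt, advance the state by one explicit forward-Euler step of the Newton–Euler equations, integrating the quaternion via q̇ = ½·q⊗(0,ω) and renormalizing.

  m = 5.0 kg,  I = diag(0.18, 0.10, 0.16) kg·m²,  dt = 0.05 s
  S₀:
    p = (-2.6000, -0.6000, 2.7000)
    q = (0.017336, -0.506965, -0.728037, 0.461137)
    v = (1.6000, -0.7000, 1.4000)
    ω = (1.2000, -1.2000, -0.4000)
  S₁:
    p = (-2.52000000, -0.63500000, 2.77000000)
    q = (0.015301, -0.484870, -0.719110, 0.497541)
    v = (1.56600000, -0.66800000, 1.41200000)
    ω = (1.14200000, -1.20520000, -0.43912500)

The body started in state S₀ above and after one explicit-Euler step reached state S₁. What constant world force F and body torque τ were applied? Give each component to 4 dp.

Δv = v₁−v₀ = (-0.03400000, 0.03200000, 0.01200000)
applied force F = (-3.4000, 3.2000, 1.2000)
rate change Δω = (-0.05800000, -0.00520000, -0.03912500)
applied torque τ = (-0.1800, -0.0200, -0.0100)

F = (-3.4000, 3.2000, 1.2000)
τ = (-0.1800, -0.0200, -0.0100)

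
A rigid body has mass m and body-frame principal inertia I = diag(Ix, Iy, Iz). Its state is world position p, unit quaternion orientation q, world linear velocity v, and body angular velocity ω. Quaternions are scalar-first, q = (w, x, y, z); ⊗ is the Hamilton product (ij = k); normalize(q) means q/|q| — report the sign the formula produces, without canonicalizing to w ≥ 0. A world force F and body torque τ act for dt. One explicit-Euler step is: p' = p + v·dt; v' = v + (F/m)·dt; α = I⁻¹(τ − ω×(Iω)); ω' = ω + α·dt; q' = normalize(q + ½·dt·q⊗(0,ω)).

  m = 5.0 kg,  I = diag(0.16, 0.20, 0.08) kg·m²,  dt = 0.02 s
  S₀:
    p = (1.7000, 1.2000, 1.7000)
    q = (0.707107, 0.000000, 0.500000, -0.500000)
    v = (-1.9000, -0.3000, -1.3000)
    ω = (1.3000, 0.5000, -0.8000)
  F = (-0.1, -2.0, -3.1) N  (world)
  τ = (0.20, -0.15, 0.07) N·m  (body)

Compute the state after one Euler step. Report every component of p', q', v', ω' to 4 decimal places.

α = I⁻¹(τ − ω×Iω) = (0.9500, -0.3340, 0.5500)
new body rate ω' = (1.3190, 0.4933, -0.7890)
q⊗(0,ω) = (-0.6500000, 0.7692391, -0.2964465, -1.2156856)
q' = normalize(q + ½dt·q⊗(0,ω)) = (0.7005, 0.0077, 0.4970, -0.5121)
a = F/m = (-0.0200, -0.4000, -0.6200)
p + v·dt = (1.6620, 1.1940, 1.6740)
v' = v + a·dt = (-1.9004, -0.3080, -1.3124)

p' = (1.6620, 1.1940, 1.6740)
q' = (0.7005, 0.0077, 0.4970, -0.5121)
v' = (-1.9004, -0.3080, -1.3124)
ω' = (1.3190, 0.4933, -0.7890)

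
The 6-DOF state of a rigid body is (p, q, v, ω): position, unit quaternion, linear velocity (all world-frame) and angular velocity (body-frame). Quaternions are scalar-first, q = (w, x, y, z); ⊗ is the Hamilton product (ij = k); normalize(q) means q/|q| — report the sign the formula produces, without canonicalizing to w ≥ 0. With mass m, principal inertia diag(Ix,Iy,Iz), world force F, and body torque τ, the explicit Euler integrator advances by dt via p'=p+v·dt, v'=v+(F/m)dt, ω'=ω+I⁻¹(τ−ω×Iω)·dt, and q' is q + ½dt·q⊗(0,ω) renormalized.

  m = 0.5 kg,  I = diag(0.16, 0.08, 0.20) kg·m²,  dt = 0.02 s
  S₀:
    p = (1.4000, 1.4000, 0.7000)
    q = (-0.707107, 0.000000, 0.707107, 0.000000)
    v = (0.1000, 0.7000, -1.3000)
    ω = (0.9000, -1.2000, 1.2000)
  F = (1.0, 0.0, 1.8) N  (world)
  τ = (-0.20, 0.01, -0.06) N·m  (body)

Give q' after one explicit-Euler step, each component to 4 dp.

q⊗(0,ω) = (0.8485284, 0.2121321, 0.8485284, -1.4849247)
q + ½dt·q⊗(0,ω), renormalized = (-0.6985, 0.0021, 0.7155, -0.0148)

q' = (-0.6985, 0.0021, 0.7155, -0.0148)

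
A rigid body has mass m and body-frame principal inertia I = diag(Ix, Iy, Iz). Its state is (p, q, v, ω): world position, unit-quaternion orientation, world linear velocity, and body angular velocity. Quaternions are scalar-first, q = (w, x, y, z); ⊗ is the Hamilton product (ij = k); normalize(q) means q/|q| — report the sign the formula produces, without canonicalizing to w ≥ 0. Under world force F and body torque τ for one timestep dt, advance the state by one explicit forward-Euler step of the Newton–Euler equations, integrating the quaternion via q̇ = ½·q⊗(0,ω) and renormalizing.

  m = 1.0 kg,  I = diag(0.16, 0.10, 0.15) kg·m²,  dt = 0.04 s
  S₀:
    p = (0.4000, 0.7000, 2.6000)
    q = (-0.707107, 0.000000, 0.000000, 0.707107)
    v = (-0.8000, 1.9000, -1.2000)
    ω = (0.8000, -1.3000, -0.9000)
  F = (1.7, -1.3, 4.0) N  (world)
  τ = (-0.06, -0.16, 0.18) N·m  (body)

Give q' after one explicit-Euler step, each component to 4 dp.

q' = (-0.6939, 0.0071, 0.0297, 0.7194)

Hamilton product q⊗(0,ω) = (0.6363963, 0.3535535, 1.4849247, 0.6363963)
q' = normalize(q + ½dt·q⊗(0,ω)) = (-0.6939, 0.0071, 0.0297, 0.7194)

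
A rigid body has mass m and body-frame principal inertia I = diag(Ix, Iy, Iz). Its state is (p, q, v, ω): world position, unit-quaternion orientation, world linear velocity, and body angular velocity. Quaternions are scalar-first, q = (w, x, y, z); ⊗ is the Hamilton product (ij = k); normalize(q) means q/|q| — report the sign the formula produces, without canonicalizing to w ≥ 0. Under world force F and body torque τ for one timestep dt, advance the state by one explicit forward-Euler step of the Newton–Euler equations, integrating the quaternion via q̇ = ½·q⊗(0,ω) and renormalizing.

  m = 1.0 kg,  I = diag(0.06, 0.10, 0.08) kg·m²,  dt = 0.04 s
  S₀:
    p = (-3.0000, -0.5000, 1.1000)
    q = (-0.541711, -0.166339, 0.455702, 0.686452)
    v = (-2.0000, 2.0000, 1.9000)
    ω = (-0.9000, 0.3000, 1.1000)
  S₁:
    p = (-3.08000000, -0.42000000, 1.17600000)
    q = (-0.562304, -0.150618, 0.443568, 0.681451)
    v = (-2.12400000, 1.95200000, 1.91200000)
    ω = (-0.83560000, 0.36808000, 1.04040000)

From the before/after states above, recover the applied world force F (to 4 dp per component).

F = (-3.1000, -1.2000, 0.3000)

v₁ − v₀ = (-0.12400000, -0.04800000, 0.01200000)
m·(v₁−v₀)/dt = (-3.1000, -1.2000, 0.3000)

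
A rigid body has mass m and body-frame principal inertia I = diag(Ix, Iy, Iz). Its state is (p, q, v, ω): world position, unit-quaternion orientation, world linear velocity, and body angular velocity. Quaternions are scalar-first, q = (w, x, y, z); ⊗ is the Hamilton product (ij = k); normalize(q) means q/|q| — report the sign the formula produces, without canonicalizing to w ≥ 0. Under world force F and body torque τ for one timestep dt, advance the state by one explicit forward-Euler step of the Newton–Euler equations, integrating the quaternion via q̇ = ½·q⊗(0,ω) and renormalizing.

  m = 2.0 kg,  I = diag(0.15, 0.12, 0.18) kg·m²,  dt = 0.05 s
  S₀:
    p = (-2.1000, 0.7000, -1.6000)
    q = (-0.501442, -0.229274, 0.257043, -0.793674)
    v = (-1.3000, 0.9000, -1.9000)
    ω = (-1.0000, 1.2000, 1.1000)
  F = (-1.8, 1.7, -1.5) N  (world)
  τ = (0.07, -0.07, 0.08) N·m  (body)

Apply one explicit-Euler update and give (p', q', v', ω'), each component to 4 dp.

p' = (-2.1650, 0.7450, -1.6950)
q' = (-0.4925, -0.1856, 0.2678, -0.8070)
v' = (-1.3450, 0.9425, -1.9375)
ω' = (-1.0031, 1.1571, 1.1122)

gyro term ω×Iω = (0.0792, 0.0330, 0.0360)
(τ − ω×Iω)/I = (-0.0613, -0.8583, 0.2444)
ω + α·dt = (-1.0031, 1.1571, 1.1122)
q⊗(0,ω) = (0.3353158, 1.7365981, 0.4441450, -0.5696720)
updated quaternion q' = (-0.4925, -0.1856, 0.2678, -0.8070)
p' = p + v·dt = (-2.1650, 0.7450, -1.6950)
new velocity v' = (-1.3450, 0.9425, -1.9375)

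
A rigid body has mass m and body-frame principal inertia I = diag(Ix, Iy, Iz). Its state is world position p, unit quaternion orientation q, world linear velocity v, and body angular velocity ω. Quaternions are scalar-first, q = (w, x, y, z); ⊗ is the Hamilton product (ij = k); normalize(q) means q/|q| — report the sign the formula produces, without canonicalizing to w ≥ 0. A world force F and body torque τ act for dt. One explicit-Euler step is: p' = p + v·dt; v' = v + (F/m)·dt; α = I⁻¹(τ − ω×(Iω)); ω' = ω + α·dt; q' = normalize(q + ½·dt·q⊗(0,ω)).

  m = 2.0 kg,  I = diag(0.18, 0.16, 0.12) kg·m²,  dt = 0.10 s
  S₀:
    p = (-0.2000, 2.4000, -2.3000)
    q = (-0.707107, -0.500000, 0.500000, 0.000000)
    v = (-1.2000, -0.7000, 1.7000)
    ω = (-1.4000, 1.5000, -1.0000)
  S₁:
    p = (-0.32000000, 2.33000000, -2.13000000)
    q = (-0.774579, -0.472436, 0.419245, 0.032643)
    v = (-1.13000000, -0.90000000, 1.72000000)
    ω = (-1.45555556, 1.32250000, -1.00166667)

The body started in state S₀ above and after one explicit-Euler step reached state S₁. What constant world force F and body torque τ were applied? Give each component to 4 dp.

F = (1.4000, -4.0000, 0.4000)
τ = (-0.0400, -0.2000, 0.0400)

Δω = ω₁−ω₀ = (-0.05555556, -0.17750000, -0.00166667)
I·α + gyro = (-0.0400, -0.2000, 0.0400)
Δv = v₁−v₀ = (0.07000000, -0.20000000, 0.02000000)
m·(v₁−v₀)/dt = (1.4000, -4.0000, 0.4000)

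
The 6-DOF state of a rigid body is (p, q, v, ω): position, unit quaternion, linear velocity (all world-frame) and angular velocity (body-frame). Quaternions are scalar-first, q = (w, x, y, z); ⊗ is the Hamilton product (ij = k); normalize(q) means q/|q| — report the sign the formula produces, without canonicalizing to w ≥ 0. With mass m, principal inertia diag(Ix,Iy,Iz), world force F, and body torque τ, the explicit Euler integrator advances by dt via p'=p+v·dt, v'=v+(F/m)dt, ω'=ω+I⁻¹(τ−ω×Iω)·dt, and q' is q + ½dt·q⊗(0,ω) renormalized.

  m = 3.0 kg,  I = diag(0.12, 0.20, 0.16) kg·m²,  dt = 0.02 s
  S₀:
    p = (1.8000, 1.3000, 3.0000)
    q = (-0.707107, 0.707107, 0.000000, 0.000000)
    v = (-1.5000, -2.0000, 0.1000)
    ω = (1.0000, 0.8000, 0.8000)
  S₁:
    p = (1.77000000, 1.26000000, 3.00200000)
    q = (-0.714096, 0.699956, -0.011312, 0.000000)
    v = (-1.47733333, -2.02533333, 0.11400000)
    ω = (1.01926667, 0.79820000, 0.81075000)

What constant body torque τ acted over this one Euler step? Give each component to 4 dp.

ω₁ − ω₀ = (0.01926667, -0.00180000, 0.01075000)
applied torque τ = (0.0900, -0.0500, 0.1500)

τ = (0.0900, -0.0500, 0.1500)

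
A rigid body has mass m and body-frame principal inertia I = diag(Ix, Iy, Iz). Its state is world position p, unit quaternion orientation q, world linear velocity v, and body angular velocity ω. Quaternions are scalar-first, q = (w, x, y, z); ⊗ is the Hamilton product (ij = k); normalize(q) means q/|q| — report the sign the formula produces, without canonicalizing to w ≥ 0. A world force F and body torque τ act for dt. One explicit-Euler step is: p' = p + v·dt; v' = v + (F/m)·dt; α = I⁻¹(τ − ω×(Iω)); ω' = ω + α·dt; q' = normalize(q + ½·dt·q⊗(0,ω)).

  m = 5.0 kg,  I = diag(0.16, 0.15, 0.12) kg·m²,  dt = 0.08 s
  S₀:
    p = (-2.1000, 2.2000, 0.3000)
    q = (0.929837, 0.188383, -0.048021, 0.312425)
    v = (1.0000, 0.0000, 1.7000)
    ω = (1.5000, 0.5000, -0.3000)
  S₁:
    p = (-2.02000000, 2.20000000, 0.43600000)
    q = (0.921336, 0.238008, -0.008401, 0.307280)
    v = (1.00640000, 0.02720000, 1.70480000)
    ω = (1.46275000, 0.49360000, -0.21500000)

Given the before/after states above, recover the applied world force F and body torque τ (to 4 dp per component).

F = (0.4000, 1.7000, 0.3000)
τ = (-0.0700, -0.0300, 0.1200)

velocity change Δv = (0.00640000, 0.02720000, 0.00480000)
m·(v₁−v₀)/dt = (0.4000, 1.7000, 0.3000)
Δω = ω₁−ω₀ = (-0.03725000, -0.00640000, 0.08500000)
gyro term ω₀×Iω₀ = (0.0045, -0.0180, -0.0075)
τ = I·(Δω/dt) + ω₀×(Iω₀) = (-0.0700, -0.0300, 0.1200)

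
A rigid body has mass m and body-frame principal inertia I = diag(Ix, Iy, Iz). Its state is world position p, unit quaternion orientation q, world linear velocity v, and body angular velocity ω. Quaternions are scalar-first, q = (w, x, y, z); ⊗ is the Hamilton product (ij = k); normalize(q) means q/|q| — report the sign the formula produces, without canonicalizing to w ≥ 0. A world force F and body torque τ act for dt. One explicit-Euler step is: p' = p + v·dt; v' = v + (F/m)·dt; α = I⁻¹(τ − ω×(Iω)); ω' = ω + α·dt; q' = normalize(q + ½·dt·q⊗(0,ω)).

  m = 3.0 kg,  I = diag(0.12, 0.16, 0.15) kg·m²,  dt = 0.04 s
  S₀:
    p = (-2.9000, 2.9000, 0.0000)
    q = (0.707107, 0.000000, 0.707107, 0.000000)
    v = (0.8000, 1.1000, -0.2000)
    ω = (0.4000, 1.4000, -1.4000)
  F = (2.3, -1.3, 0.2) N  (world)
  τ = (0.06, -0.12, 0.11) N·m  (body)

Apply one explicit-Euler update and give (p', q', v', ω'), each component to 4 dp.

precession coupling ω×(Iω) = (0.0196, 0.0168, 0.0224)
angular accel α = (0.3367, -0.8550, 0.5840)
ω' = ω + α·dt = (0.4135, 1.3658, -1.3766)
2q̇ = q⊗(0,ω) = (-0.9899498, -0.7071070, 0.9899498, -1.2727926)
q' = normalize(q + ½dt·q⊗(0,ω)) = (0.6867, -0.0141, 0.7263, -0.0254)
p' = p + v·dt = (-2.8680, 2.9440, -0.0080)
v' = v + a·dt = (0.8307, 1.0827, -0.1973)

p' = (-2.8680, 2.9440, -0.0080)
q' = (0.6867, -0.0141, 0.7263, -0.0254)
v' = (0.8307, 1.0827, -0.1973)
ω' = (0.4135, 1.3658, -1.3766)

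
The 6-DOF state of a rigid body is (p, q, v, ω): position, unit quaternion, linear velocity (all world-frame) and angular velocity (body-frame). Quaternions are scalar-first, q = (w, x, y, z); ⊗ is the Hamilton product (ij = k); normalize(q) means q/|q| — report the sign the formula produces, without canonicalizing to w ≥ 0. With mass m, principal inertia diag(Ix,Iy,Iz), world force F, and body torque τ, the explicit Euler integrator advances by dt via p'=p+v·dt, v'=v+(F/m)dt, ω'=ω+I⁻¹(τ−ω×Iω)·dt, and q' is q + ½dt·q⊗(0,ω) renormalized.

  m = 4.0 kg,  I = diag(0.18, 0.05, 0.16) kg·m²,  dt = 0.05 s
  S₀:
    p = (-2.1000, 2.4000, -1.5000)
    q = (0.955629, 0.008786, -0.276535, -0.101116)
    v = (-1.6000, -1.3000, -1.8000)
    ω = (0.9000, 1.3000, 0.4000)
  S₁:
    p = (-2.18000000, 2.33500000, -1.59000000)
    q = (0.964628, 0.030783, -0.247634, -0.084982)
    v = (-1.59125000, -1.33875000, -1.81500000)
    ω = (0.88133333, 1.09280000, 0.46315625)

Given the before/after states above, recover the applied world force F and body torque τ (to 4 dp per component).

F = (0.7000, -3.1000, -1.2000)
τ = (-0.0100, -0.2000, 0.0500)

Δω = ω₁−ω₀ = (-0.01866667, -0.20720000, 0.06315625)
gyro term ω₀×Iω₀ = (0.0572, 0.0072, -0.1521)
τ = I·(Δω/dt) + ω₀×(Iω₀) = (-0.0100, -0.2000, 0.0500)
velocity change Δv = (0.00875000, -0.03875000, -0.01500000)
applied force F = (0.7000, -3.1000, -1.2000)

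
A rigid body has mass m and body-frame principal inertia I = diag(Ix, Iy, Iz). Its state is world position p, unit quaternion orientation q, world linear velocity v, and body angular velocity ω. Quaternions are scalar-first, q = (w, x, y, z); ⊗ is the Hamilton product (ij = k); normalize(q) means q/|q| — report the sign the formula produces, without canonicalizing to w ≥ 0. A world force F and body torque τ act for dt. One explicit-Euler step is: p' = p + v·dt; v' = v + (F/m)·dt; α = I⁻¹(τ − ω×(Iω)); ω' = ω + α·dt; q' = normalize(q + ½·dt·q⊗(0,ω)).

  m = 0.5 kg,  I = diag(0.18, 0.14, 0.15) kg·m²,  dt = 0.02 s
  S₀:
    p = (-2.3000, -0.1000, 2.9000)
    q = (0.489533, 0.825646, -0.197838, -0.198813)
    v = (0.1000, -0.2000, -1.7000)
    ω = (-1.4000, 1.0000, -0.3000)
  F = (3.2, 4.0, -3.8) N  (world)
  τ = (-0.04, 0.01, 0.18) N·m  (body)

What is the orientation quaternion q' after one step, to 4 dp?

q' = (0.5024, 0.8212, -0.1877, -0.1948)

2q̇ = q⊗(0,ω) = (1.2940985, -0.4271818, 1.0155650, 0.4018129)
q' = normalize(q + ½dt·q⊗(0,ω)) = (0.5024, 0.8212, -0.1877, -0.1948)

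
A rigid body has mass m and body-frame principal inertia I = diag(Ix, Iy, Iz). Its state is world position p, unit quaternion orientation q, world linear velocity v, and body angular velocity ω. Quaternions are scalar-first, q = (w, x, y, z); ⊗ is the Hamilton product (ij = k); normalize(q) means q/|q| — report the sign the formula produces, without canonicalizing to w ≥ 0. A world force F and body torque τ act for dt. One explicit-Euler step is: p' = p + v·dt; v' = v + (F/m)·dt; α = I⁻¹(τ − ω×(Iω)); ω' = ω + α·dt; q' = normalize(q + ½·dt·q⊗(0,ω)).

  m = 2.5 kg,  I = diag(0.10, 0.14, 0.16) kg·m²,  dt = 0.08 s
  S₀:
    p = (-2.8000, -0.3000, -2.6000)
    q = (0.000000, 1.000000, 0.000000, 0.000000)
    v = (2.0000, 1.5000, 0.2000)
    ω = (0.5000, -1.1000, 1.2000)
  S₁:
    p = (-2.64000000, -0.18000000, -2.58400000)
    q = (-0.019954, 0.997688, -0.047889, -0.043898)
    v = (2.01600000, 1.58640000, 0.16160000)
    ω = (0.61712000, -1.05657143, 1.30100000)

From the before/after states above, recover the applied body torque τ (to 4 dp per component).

Δω = ω₁−ω₀ = (0.11712000, 0.04342857, 0.10100000)
ω₀×(Iω₀) = (-0.0264, -0.0360, -0.0220)
I·α + gyro = (0.1200, 0.0400, 0.1800)

τ = (0.1200, 0.0400, 0.1800)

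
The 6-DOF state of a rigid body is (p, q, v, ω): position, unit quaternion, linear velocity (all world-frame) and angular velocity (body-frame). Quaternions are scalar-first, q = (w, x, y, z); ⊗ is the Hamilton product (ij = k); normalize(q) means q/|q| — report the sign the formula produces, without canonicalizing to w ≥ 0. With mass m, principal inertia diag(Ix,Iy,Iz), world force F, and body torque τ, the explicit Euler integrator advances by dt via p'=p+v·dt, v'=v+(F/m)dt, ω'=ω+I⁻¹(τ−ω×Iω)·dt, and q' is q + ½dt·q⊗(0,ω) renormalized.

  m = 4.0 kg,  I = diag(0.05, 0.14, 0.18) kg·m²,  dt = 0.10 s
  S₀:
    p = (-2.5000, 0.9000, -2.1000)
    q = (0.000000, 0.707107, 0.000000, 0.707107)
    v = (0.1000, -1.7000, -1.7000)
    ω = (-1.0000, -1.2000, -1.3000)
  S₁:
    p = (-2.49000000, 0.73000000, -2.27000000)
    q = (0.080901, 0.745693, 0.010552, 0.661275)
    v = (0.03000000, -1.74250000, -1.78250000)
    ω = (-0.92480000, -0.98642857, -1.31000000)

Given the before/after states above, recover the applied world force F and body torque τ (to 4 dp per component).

F = (-2.8000, -1.7000, -3.3000)
τ = (0.1000, 0.1300, 0.0900)

velocity change Δv = (-0.07000000, -0.04250000, -0.08250000)
m·(v₁−v₀)/dt = (-2.8000, -1.7000, -3.3000)
Δω = ω₁−ω₀ = (0.07520000, 0.21357143, -0.01000000)
precession coupling = (0.0624, -0.1690, 0.1080)
τ = I·(Δω/dt) + ω₀×(Iω₀) = (0.1000, 0.1300, 0.0900)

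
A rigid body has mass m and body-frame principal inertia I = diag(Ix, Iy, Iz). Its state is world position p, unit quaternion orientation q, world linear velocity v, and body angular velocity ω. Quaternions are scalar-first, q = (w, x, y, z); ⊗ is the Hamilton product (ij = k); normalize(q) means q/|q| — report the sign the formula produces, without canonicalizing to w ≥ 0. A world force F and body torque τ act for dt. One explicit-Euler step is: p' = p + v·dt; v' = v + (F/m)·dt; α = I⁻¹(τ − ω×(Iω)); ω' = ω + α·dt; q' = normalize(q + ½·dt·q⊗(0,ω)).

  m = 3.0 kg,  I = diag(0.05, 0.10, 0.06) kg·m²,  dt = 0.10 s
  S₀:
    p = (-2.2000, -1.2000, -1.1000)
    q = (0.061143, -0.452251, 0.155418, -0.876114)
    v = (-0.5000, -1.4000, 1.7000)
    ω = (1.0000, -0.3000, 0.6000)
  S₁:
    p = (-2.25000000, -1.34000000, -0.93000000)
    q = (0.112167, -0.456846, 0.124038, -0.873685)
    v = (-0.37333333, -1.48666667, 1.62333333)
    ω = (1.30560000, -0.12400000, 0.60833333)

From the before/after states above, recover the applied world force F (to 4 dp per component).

F = (3.8000, -2.6000, -2.3000)

Δv = v₁−v₀ = (0.12666667, -0.08666667, -0.07666667)
applied force F = (3.8000, -2.6000, -2.3000)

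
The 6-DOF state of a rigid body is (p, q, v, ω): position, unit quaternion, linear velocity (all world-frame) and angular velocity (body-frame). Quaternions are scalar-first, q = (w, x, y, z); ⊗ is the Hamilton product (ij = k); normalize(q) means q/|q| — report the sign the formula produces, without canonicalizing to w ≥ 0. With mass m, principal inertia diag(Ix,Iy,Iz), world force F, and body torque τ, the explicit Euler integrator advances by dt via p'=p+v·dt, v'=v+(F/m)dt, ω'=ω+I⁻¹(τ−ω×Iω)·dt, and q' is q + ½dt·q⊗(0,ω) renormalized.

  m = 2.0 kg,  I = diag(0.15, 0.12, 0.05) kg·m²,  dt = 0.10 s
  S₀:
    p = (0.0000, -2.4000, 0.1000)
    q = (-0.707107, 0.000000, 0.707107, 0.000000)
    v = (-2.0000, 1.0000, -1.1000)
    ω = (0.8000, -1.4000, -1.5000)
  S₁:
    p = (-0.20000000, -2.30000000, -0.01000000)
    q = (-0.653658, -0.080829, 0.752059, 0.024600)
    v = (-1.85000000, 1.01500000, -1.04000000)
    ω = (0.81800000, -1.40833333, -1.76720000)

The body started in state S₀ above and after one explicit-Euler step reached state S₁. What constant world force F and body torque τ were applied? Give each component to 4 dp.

F = (3.0000, 0.3000, 1.2000)
τ = (-0.1200, -0.1300, -0.1000)

rate change Δω = (0.01800000, -0.00833333, -0.26720000)
ω₀×(Iω₀) = (-0.1470, -0.1200, 0.0336)
I·α + gyro = (-0.1200, -0.1300, -0.1000)
velocity change Δv = (0.15000000, 0.01500000, 0.06000000)
m·(v₁−v₀)/dt = (3.0000, 0.3000, 1.2000)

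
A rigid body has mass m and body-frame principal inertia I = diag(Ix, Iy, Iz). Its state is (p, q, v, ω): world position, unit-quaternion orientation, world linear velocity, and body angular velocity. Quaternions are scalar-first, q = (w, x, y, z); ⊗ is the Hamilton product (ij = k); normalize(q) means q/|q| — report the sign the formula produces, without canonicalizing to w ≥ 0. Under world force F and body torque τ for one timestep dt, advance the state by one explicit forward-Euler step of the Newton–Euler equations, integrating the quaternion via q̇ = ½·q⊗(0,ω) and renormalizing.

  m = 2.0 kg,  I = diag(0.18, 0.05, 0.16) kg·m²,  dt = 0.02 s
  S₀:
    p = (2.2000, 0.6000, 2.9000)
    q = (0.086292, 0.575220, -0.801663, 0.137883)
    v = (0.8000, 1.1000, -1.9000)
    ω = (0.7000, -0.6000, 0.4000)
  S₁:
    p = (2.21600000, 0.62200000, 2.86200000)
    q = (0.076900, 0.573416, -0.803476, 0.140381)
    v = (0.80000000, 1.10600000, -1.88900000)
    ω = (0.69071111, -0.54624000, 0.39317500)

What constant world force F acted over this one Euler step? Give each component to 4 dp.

F = (0.0000, 0.6000, 1.1000)

Δv = v₁−v₀ = (0.00000000, 0.00600000, 0.01100000)
m·(v₁−v₀)/dt = (0.0000, 0.6000, 1.1000)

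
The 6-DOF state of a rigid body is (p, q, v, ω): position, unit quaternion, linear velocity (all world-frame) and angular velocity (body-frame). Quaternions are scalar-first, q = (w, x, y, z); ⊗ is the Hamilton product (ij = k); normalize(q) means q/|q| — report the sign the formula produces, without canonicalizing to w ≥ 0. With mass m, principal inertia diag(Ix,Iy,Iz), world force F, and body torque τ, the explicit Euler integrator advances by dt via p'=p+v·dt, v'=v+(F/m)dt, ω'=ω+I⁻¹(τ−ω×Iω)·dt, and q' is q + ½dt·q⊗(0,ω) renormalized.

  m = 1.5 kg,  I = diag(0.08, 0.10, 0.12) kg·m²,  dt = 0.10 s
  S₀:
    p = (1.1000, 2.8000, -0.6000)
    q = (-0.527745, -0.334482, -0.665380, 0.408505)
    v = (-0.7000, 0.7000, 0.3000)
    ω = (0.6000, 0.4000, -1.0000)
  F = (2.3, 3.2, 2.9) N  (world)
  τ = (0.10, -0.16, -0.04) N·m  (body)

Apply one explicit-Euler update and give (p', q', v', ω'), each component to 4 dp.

p' = (1.0300, 2.8700, -0.5700)
q' = (-0.4831, -0.3246, -0.6791, 0.4473)
v' = (-0.5467, 0.9133, 0.4933)
ω' = (0.7350, 0.2160, -1.0373)

ω×(Iω) gyroscopic = (-0.0080, 0.0240, 0.0048)
(τ − ω×Iω)/I = (1.3500, -1.8400, -0.3733)
ω + α·dt = (0.7350, 0.2160, -1.0373)
Hamilton product q⊗(0,ω) = (0.8753462, 0.1853310, -0.3004770, 0.7931802)
q' = normalize(q + ½dt·q⊗(0,ω)) = (-0.4831, -0.3246, -0.6791, 0.4473)
a = F/m = (1.5333, 2.1333, 1.9333)
p + v·dt = (1.0300, 2.8700, -0.5700)
v' = v + a·dt = (-0.5467, 0.9133, 0.4933)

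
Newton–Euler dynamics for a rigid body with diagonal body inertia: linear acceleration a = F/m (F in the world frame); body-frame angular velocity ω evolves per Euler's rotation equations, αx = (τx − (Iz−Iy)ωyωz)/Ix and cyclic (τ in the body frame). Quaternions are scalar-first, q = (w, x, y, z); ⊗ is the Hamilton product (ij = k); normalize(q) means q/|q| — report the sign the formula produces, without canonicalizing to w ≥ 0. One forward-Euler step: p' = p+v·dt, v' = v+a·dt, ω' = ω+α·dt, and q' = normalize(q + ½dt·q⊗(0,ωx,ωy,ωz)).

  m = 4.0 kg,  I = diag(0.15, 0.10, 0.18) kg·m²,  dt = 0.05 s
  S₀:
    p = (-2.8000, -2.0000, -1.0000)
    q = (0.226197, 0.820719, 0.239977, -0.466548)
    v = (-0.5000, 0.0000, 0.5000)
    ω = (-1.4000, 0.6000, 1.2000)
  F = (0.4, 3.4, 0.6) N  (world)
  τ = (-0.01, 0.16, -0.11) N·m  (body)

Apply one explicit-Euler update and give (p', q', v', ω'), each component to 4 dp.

p' = (-2.8250, -2.0000, -0.9750)
q' = (0.2650, 0.8260, 0.2348, -0.4385)
v' = (-0.4950, 0.0425, 0.5075)
ω' = (-1.4225, 0.6548, 1.1578)

α = I⁻¹(τ − ω×Iω) = (-0.4507, 1.0960, -0.8444)
new body rate ω' = (-1.4225, 0.6548, 1.1578)
Hamilton product q⊗(0,ω) = (1.5648780, 0.2512254, -0.1959774, 1.0998356)
updated quaternion q' = (0.2650, 0.8260, 0.2348, -0.4385)
new position p' = (-2.8250, -2.0000, -0.9750)
v + (F/m)dt = (-0.4950, 0.0425, 0.5075)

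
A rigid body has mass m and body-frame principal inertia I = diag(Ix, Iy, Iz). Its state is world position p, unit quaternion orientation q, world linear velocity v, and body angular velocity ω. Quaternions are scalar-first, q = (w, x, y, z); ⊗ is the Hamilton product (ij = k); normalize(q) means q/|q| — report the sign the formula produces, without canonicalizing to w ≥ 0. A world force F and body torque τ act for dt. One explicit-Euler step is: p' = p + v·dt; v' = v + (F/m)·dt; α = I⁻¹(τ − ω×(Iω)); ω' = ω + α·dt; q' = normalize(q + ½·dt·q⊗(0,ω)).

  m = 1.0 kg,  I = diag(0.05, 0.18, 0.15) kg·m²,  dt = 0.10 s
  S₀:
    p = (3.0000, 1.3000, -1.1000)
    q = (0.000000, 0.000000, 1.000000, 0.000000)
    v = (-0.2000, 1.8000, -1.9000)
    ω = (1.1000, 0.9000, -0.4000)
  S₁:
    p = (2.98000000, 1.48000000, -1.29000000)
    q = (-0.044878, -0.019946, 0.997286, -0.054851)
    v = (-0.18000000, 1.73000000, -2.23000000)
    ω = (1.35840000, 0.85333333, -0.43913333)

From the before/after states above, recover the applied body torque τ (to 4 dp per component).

τ = (0.1400, -0.0400, 0.0700)

Δω = ω₁−ω₀ = (0.25840000, -0.04666667, -0.03913333)
gyro term ω₀×Iω₀ = (0.0108, 0.0440, 0.1287)
applied torque τ = (0.1400, -0.0400, 0.0700)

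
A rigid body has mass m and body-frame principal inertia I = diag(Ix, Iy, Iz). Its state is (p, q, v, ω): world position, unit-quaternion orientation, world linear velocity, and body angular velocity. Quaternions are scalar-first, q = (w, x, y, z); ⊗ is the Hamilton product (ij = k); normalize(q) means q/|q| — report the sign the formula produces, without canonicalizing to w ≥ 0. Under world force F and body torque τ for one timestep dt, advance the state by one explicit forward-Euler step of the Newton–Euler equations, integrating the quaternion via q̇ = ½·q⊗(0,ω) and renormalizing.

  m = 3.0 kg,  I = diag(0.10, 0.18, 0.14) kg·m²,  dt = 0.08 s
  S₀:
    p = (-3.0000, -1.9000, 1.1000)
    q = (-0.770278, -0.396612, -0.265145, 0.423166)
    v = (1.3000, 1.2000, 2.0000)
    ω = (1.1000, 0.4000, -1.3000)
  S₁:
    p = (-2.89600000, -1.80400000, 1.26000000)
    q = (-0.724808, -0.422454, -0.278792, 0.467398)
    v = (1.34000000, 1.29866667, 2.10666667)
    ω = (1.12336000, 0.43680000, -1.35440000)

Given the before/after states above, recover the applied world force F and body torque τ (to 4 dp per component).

rate change Δω = (0.02336000, 0.03680000, -0.05440000)
τ = I·(Δω/dt) + ω₀×(Iω₀) = (0.0500, 0.1400, -0.0600)
Δv = v₁−v₀ = (0.04000000, 0.09866667, 0.10666667)
m·(v₁−v₀)/dt = (1.5000, 3.7000, 4.0000)

F = (1.5000, 3.7000, 4.0000)
τ = (0.0500, 0.1400, -0.0600)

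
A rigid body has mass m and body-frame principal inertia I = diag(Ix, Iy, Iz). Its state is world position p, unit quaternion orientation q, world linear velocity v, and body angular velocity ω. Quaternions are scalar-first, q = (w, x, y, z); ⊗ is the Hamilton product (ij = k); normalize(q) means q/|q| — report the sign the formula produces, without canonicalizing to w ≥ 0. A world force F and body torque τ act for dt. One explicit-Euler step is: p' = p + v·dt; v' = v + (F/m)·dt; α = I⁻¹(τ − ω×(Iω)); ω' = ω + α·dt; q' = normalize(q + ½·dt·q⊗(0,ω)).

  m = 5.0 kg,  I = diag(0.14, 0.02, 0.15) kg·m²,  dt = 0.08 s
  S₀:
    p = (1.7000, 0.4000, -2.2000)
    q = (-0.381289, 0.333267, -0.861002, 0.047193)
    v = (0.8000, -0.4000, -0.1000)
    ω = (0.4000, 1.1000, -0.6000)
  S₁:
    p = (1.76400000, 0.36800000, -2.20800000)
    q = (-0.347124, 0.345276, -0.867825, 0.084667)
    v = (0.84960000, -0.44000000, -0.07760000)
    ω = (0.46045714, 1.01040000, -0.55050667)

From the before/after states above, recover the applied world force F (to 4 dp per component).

F = (3.1000, -2.5000, 1.4000)

Δv = v₁−v₀ = (0.04960000, -0.04000000, 0.02240000)
F = m·Δv/dt = (3.1000, -2.5000, 1.4000)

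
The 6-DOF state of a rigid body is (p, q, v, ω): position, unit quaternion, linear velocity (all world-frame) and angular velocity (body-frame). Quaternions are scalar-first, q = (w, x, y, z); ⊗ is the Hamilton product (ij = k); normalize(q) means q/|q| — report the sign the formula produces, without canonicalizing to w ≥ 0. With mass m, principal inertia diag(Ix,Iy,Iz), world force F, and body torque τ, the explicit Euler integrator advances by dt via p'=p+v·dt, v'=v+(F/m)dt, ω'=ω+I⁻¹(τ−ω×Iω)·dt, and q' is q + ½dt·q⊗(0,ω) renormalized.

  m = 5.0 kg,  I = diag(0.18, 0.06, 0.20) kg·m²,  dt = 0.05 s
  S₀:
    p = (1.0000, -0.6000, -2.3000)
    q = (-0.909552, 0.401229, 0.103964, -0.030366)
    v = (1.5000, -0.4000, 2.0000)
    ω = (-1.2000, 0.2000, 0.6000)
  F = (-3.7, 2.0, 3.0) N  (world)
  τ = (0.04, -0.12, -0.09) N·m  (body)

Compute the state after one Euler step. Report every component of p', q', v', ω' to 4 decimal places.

p' = (1.0750, -0.6200, -2.2000)
q' = (-0.8971, 0.4300, 0.0943, -0.0389)
v' = (1.4630, -0.3800, 2.0300)
ω' = (-1.1936, 0.0880, 0.5703)

a = (-0.7400, 0.4000, 0.6000)
p + v·dt = (1.0750, -0.6200, -2.2000)
v + (F/m)dt = (1.4630, -0.3800, 2.0300)
(τ − ω×Iω)/I = (0.1289, -2.2400, -0.5940)
ω' = ω + α·dt = (-1.1936, 0.0880, 0.5703)
Hamilton product q⊗(0,ω) = (0.4789016, 1.1599140, -0.3862086, -0.3407286)
q' = normalize(q + ½dt·q⊗(0,ω)) = (-0.8971, 0.4300, 0.0943, -0.0389)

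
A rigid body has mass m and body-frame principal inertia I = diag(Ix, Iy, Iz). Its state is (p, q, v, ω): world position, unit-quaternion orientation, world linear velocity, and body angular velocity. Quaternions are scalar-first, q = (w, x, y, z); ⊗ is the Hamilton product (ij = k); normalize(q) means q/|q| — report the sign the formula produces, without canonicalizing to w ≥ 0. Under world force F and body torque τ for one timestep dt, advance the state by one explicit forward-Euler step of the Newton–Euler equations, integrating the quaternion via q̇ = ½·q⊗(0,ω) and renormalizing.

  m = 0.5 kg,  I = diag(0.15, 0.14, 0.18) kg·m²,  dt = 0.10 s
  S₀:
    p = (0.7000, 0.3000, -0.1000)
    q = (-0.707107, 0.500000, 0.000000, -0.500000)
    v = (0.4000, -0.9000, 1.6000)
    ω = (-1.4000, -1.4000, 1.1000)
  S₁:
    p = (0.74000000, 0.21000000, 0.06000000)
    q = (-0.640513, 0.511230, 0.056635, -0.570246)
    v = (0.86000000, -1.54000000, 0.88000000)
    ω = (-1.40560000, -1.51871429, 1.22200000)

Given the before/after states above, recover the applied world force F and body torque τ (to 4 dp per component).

F = (2.3000, -3.2000, -3.6000)
τ = (-0.0700, -0.1200, 0.2000)

rate change Δω = (-0.00560000, -0.11871429, 0.12200000)
ω₀×(Iω₀) = (-0.0616, 0.0462, -0.0196)
τ = I·(Δω/dt) + ω₀×(Iω₀) = (-0.0700, -0.1200, 0.2000)
velocity change Δv = (0.46000000, -0.64000000, -0.72000000)
F = m·Δv/dt = (2.3000, -3.2000, -3.6000)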